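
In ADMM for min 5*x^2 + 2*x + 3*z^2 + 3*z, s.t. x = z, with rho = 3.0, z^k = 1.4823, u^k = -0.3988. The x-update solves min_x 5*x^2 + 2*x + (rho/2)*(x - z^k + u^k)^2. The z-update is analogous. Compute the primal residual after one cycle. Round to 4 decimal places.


ADMM iteration with rho = 3.0, z^k = 1.4823, u^k = -0.3988
Step 1: x-update.
Minimize 5*x^2 + 2*x + (3.0/2)*(x - 1.4823 - 0.3988)^2
FOC: (2*5 + 3.0)*x = -2 + 3.0*(1.4823 + 0.3988)
x^{k+1} = 0.2803
Step 2: z-update.
Minimize 3*z^2 + 3*z + (3.0/2)*(0.2803 - z - 0.3988)^2
FOC: (2*3 + 3.0)*z = -3 + 3.0*(0.2803 - 0.3988)
z^{k+1} = -0.3728
Step 3: u-update.
u^{k+1} = -0.3988 + 0.2803 + 0.3728 = 0.2543
Step 4: Primal residual = |0.2803 + 0.3728| = 0.6531


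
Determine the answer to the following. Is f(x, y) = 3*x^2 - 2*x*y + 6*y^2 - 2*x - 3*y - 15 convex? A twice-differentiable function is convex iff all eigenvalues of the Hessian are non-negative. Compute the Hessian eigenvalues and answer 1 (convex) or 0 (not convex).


The Hessian of f(x,y) = 3*x^2 - 2*x*y + 6*y^2 - 2*x - 3*y - 15 is:
H = [[6, -2], [-2, 12]]
Trace = 6 + 12 = 18
Determinant = 6*12 - (-2)^2 = 68
Discriminant = (18)^2 - 4*68 = 52.0
Eigenvalues: lambda_1 = 5.3944, lambda_2 = 12.6056
The function is convex.

1


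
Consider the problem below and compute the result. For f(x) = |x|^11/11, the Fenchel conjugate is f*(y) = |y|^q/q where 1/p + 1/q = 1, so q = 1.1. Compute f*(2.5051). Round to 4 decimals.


The conjugate exponent q satisfies 1/p + 1/q = 1.
p = 11, so q = 11/(11 - 1) = 1.1
|y|^q = 2.5051^1.1 = 2.746
f*(2.5051) = 2.746 / 1.1 = 2.4964


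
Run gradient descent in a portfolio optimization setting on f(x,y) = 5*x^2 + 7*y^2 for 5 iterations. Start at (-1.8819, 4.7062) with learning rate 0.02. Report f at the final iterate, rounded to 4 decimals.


Gradient descent on f(x,y) = 5*x^2 + 7*y^2.
Starting point: (-1.8819, 4.7062), alpha = 0.02
Step 1: grad_x = 2*5*-1.8819 = -18.819, grad_y = 2*7*4.7062 = 65.8868
  x_1 = -1.8819 - 0.02*-18.819 = -1.5055
  y_1 = 4.7062 - 0.02*65.8868 = 3.3885
Step 2: grad_x = 2*5*-1.5055 = -15.0552, grad_y = 2*7*3.3885 = 47.4385
  x_2 = -1.5055 - 0.02*-15.0552 = -1.2044
  y_2 = 3.3885 - 0.02*47.4385 = 2.4397
Step 3: grad_x = 2*5*-1.2044 = -12.0442, grad_y = 2*7*2.4397 = 34.1557
  x_3 = -1.2044 - 0.02*-12.0442 = -0.9635
  y_3 = 2.4397 - 0.02*34.1557 = 1.7566
Step 4: grad_x = 2*5*-0.9635 = -9.6353, grad_y = 2*7*1.7566 = 24.5921
  x_4 = -0.9635 - 0.02*-9.6353 = -0.7708
  y_4 = 1.7566 - 0.02*24.5921 = 1.2647
Step 5: grad_x = 2*5*-0.7708 = -7.7083, grad_y = 2*7*1.2647 = 17.7063
  x_5 = -0.7708 - 0.02*-7.7083 = -0.6167
  y_5 = 1.2647 - 0.02*17.7063 = 0.9106
f(-0.6167, 0.9106) = 5*(-0.6167)^2 + 7*0.9106^2 = 7.7058


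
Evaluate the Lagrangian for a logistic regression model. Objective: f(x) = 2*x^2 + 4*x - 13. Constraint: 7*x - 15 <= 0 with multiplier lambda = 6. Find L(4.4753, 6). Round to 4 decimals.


Step 1: Evaluate f(x).
f(4.4753) = 2*4.4753^2 + 4*4.4753 - 13 = 44.9578
Step 2: Evaluate g(x).
g(4.4753) = 7*4.4753 - 15 = 16.3271
Step 3: Compute Lagrangian.
L = 44.9578 + 6*16.3271 = 142.9204


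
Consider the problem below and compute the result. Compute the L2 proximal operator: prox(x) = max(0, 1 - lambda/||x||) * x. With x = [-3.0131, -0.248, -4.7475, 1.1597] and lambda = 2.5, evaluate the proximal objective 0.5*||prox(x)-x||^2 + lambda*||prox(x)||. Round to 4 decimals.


Step 1: Compute ||x||.
||x|| = 5.7466
Step 2: Compute scaling factor.
scale = max(0, 1 - 2.5/5.7466) = 0.565
Step 3: prox(x) = [-1.7023, -0.1401, -2.6822, 0.6552]
||prox(x)|| = 3.2466
Step 4: Proximal objective.
0.5*||prox-x||^2 = 3.125
lambda*||prox|| = 8.1165
Total = 11.2416


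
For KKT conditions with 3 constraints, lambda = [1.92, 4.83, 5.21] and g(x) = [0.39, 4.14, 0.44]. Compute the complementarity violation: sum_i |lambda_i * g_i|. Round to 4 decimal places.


KKT complementary slackness check:
lambda_1 * g_1 = 1.92 * 0.39 = 0.7488
lambda_2 * g_2 = 4.83 * 4.14 = 19.9962
lambda_3 * g_3 = 5.21 * 0.44 = 2.2924
Total violation = 0.7488 + 19.9962 + 2.2924 = 23.0374


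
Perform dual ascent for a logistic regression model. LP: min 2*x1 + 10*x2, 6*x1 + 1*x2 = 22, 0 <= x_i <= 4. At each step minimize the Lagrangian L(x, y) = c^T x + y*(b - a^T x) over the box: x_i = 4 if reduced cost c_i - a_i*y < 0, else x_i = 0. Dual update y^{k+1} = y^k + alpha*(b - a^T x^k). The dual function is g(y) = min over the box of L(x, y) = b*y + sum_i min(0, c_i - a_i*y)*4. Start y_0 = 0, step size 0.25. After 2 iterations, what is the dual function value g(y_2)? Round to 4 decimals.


Dual ascent for LP: min 2*x1 + 10*x2, 6*x1 + 1*x2 = 22, 0 <= x_i <= 4
Step 1: y^k = 0.0, reduced costs: (2.0, 10.0)
  x^k = (0.0, 0.0), subgradient = b - a^T x = 22.0
  y^{k+1} = 0.0 + 0.25*22.0 = 5.5
Step 2: y^k = 5.5, reduced costs: (-31.0, 4.5)
  x^k = (4.0, 0.0), subgradient = b - a^T x = -2.0
  y^{k+1} = 5.5 + 0.25*-2.0 = 5.0
Dual objective at y_2 = 5.0: reduced costs (-28.0, 5.0), box minimizer x = (4.0, 0.0)
g(y_2) = b*y + (c1 - a1*y)*x1 + (c2 - a2*y)*x2 = 22*5.0 + (-28.0)*4.0 + 5.0*0.0 = 110.0 - 112.0 + 0.0 = -2.0


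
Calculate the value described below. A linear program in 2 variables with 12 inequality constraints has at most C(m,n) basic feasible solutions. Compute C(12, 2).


Each vertex corresponds to some choice of n active constraints out of m, so the number of vertices is at most C(m, n) = m! / (n!(m-n)!).
m = 12, n = 2
Numerator: 12 * 11
Denominator: 2! = 2
C(12, 2) = 66


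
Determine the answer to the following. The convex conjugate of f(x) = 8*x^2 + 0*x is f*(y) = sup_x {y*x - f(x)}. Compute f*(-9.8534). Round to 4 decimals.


f*(y) = sup_x {y*x - a*x^2 - b*x} = sup_x {(y-b)*x - a*x^2}
FOC: (y - b) - 2a*x = 0 => x* = (y - b)/(2a)
x* = (-9.8534 - 0)/(2*8) = -0.6158
f*(-9.8534) = (y-b)^2/(4a) = (-9.8534 - 0)^2/(4*8)
= 97.0895/32 = 3.034


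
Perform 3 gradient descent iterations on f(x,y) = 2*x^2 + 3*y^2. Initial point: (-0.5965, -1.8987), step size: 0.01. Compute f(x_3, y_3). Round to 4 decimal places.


Gradient descent on f(x,y) = 2*x^2 + 3*y^2.
Starting point: (-0.5965, -1.8987), alpha = 0.01
Step 1: grad_x = 2*2*-0.5965 = -2.386, grad_y = 2*3*-1.8987 = -11.3922
  x_1 = -0.5965 - 0.01*-2.386 = -0.5726
  y_1 = -1.8987 - 0.01*-11.3922 = -1.7848
Step 2: grad_x = 2*2*-0.5726 = -2.2906, grad_y = 2*3*-1.7848 = -10.7087
  x_2 = -0.5726 - 0.01*-2.2906 = -0.5497
  y_2 = -1.7848 - 0.01*-10.7087 = -1.6777
Step 3: grad_x = 2*2*-0.5497 = -2.1989, grad_y = 2*3*-1.6777 = -10.0661
  x_3 = -0.5497 - 0.01*-2.1989 = -0.5277
  y_3 = -1.6777 - 0.01*-10.0661 = -1.577
f(-0.5277, -1.577) = 2*(-0.5277)^2 + 3*(-1.577)^2 = 8.0181


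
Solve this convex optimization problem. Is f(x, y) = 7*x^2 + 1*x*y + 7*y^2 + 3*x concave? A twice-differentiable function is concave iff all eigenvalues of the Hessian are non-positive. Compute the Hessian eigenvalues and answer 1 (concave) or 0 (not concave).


The Hessian of f(x,y) = 7*x^2 + 1*x*y + 7*y^2 + 3*x is:
H = [[14, 1], [1, 14]]
Trace = 14 + 14 = 28
Determinant = 14*14 - (1)^2 = 195
Discriminant = (28)^2 - 4*195 = 4.0
Eigenvalues: lambda_1 = 13.0, lambda_2 = 15.0
The function is not concave.

0


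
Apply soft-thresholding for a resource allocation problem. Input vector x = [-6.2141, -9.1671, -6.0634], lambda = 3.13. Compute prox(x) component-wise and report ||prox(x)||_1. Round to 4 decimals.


Soft-thresholding with lambda = 3.13:
prox(-6.2141) = sign(-6.2141)*max(|-6.2141| - 3.13, 0) = -3.0841
prox(-9.1671) = sign(-9.1671)*max(|-9.1671| - 3.13, 0) = -6.0371
prox(-6.0634) = sign(-6.0634)*max(|-6.0634| - 3.13, 0) = -2.9334
prox(x) = [-3.0841, -6.0371, -2.9334]
||prox(x)||_1 = 3.0841 + 6.0371 + 2.9334 = 12.0546


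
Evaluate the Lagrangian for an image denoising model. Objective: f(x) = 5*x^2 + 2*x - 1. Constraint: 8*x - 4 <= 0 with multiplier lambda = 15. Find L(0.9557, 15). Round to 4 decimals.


Step 1: Evaluate f(x).
f(0.9557) = 5*0.9557^2 + 2*0.9557 - 1 = 5.4782
Step 2: Evaluate g(x).
g(0.9557) = 8*0.9557 - 4 = 3.6456
Step 3: Compute Lagrangian.
L = 5.4782 + 15*3.6456 = 60.1622


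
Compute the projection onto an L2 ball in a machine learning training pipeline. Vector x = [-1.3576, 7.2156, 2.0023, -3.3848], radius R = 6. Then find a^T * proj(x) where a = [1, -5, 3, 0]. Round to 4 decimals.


Step 1: Compute ||x|| (intermediates to 6 decimals).
||x|| = sqrt((-1.3576)^2 + 7.2156^2 + 2.0023^2 + (-3.3848)^2) = 8.329108
Step 2: Project.
Since ||x|| > R, scale = R/||x|| = 6/8.329108 = 0.720365, proj(x) = scale * x
proj(x) = [-0.977968, 5.197866, 1.442387, -2.438291]
Step 3: Dot product.
a^T * proj(x) = 1*(-0.977968) - 5*5.197866 + 3*1.442387 + 0*(-2.438291) = -22.6401


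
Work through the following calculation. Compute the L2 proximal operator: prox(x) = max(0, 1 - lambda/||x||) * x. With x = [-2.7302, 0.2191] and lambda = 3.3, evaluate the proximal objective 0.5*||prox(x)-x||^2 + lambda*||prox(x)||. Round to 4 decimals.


Step 1: Compute ||x||.
||x|| = 2.739
Step 2: Compute scaling factor.
scale = max(0, 1 - 3.3/2.739) = 0.0
Step 3: prox(x) = [-0.0, 0.0]
||prox(x)|| = 0.0
Step 4: Proximal objective.
0.5*||prox-x||^2 = 3.751
lambda*||prox|| = 0.0
Total = 3.751


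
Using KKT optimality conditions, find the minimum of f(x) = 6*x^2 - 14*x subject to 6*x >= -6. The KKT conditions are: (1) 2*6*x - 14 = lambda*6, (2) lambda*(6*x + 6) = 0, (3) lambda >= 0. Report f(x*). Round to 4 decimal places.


Step 1: Try lambda = 0 (constraint inactive).
Stationarity: 2*6*x - 14 = 0
x* = 14/(2*6) = 7/6 = 1.1667 (rounded; the exact value 7/6 is used below)
Check constraint: 6*1.1667 = 7.0002 >= -6 -- satisfied.
Step 2: Compute optimal value.
f(x*) = 6*(7/6)^2 - 14*(7/6) = -8.1667


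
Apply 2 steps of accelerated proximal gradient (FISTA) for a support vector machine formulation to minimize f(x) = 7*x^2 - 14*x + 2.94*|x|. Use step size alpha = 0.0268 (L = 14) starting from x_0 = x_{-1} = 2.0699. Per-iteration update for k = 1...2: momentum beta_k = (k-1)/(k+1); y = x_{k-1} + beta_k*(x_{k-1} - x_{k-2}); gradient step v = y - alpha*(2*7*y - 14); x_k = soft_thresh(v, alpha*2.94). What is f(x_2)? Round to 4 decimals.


FISTA on f(x) = 7*x^2 - 14*x + 2.94*|x|
L = 14, alpha = 0.0268
Iteration 1: beta = 0.0, y = 2.0699 + 0.0*(2.0699 - 2.0699) = 2.0699
  grad(y) = 14.9786, v = y - alpha*grad = 1.6685
  prox(v) = soft_thresh(1.6685, 0.0788) = 1.5897
Iteration 2: beta = 0.3333, y = 1.5897 + 0.3333*(1.5897 - 2.0699) = 1.4296
  grad(y) = 6.0145, v = y - alpha*grad = 1.2684
  prox(v) = soft_thresh(1.2684, 0.0788) = 1.1896
f(x_2) = 7*1.1896^2 - 14*1.1896 + 2.94*|1.1896| = -3.2508


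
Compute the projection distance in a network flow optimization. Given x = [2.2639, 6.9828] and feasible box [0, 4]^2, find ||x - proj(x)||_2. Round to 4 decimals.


Project each component onto [0, 4].
clip(2.2639) = 2.2639, clip(6.9828) = 4.0
Projection = [2.2639, 4.0]
Squared diffs: [0.0, 8.8971]
Distance = sqrt(8.8971) = 2.9828


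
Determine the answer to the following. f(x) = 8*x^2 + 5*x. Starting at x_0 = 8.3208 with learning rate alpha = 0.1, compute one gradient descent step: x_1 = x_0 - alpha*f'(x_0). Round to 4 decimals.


We compute the gradient at x_0 and apply the update.
f'(x) = 16*x + 5
f'(8.3208) = 16*8.3208 + 5 = 138.1328
x_1 = 8.3208 - 0.1*138.1328 = -5.4925


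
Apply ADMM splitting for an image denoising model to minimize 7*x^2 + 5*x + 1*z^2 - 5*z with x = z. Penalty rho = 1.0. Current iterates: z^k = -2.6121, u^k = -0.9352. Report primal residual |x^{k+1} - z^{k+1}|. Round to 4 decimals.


ADMM iteration with rho = 1.0, z^k = -2.6121, u^k = -0.9352
Step 1: x-update.
Minimize 7*x^2 + 5*x + (1.0/2)*(x + 2.6121 - 0.9352)^2
FOC: (2*7 + 1.0)*x = -5 + 1.0*(-2.6121 + 0.9352)
x^{k+1} = -0.4451
Step 2: z-update.
Minimize 1*z^2 - 5*z + (1.0/2)*(-0.4451 - z - 0.9352)^2
FOC: (2*1 + 1.0)*z = 5 + 1.0*(-0.4451 - 0.9352)
z^{k+1} = 1.2066
Step 3: u-update.
u^{k+1} = -0.9352 - 0.4451 - 1.2066 = -2.5869
Step 4: Primal residual = |-0.4451 - 1.2066| = 1.6517


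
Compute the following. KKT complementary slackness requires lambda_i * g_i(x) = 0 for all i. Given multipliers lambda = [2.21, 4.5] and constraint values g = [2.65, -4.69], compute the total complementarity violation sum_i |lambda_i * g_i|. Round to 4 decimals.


KKT complementary slackness check:
lambda_1 * g_1 = 2.21 * 2.65 = 5.8565
lambda_2 * g_2 = 4.5 * -4.69 = -21.105
Total violation = 5.8565 + 21.105 = 26.9615


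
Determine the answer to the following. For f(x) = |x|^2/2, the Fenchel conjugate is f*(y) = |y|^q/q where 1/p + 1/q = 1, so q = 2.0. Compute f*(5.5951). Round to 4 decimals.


The conjugate exponent q satisfies 1/p + 1/q = 1.
p = 2, so q = 2/(2 - 1) = 2.0
|y|^q = 5.5951^2.0 = 31.3051
f*(5.5951) = 31.3051 / 2.0 = 15.6526


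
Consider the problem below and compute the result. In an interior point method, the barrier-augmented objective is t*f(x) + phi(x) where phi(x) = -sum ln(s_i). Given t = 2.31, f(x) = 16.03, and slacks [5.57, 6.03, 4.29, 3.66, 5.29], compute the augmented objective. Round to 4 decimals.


Step 1: Compute log-barrier.
ln values: [1.7174, 1.7967, 1.4563, 1.2975, 1.6658]
phi = -(1.7174 + 1.7967 + 1.4563 + 1.2975 + 1.6658) = -7.9337
Step 2: Compute augmented objective.
t*f(x) = 2.31*16.03 = 37.0293
Total = 37.0293 - 7.9337 = 29.0956


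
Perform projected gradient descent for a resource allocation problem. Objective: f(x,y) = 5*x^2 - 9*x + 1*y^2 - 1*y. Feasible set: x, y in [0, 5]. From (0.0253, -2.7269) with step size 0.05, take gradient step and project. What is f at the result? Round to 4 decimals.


Step 1: Compute gradient at (0.0253, -2.7269).
grad_x = 2*5*0.0253 - 9 = -8.747
grad_y = 2*1*-2.7269 - 1 = -6.4538
Step 2: Gradient step.
x_raw = 0.0253 - 0.05*-8.747 = 0.4627
y_raw = -2.7269 - 0.05*-6.4538 = -2.4042
Step 3: Project onto [0, 5].
x_proj = clip(0.4627) = 0.4627
y_proj = clip(-2.4042) = 0.0
Step 4: Evaluate f.
f(0.4627, 0.0) = -3.0936


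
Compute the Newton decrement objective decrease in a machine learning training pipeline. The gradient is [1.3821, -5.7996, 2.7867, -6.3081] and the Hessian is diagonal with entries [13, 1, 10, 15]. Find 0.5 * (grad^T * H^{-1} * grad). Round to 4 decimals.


Step 1: H is diagonal, so H^(-1) * g = [0.1063, -5.7996, 0.2787, -0.4205].
Step 2: g^T H^(-1) g = sum_i g_i^2 / H_ii
  = (1.3821)^2/13 + (-5.7996)^2/1 + (2.7867)^2/10 + (-6.3081)^2/15
  = 0.1469 + 33.6354 + 0.7766 + 2.6528 = 37.2117
Step 3: Objective decrease = 0.5 * g^T H^(-1) g = 18.6058


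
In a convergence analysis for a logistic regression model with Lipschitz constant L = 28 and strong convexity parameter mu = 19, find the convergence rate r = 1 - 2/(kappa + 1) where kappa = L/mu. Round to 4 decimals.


Step 1: Compute the condition number.
kappa = L/mu = 28/19 = 1.4737
Step 2: Compute the convergence rate.
r = 1 - 2/(kappa + 1) = 1 - 2*mu/(L + mu) = (L - mu)/(L + mu) = 9/47 = 0.1915


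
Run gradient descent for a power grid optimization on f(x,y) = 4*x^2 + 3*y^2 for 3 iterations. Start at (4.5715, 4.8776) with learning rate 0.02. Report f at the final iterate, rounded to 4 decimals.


Gradient descent on f(x,y) = 4*x^2 + 3*y^2.
Starting point: (4.5715, 4.8776), alpha = 0.02
Step 1: grad_x = 2*4*4.5715 = 36.572, grad_y = 2*3*4.8776 = 29.2656
  x_1 = 4.5715 - 0.02*36.572 = 3.8401
  y_1 = 4.8776 - 0.02*29.2656 = 4.2923
Step 2: grad_x = 2*4*3.8401 = 30.7205, grad_y = 2*3*4.2923 = 25.7537
  x_2 = 3.8401 - 0.02*30.7205 = 3.2257
  y_2 = 4.2923 - 0.02*25.7537 = 3.7772
Step 3: grad_x = 2*4*3.2257 = 25.8052, grad_y = 2*3*3.7772 = 22.6633
  x_3 = 3.2257 - 0.02*25.8052 = 2.7095
  y_3 = 3.7772 - 0.02*22.6633 = 3.3239
f(2.7095, 3.3239) = 4*2.7095^2 + 3*3.3239^2 = 62.5125


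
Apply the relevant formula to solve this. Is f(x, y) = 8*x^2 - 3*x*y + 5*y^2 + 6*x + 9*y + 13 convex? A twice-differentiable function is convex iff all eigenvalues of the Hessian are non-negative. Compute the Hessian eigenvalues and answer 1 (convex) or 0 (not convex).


The Hessian of f(x,y) = 8*x^2 - 3*x*y + 5*y^2 + 6*x + 9*y + 13 is:
H = [[16, -3], [-3, 10]]
Trace = 16 + 10 = 26
Determinant = 16*10 - (-3)^2 = 151
Discriminant = (26)^2 - 4*151 = 72.0
Eigenvalues: lambda_1 = 8.7574, lambda_2 = 17.2426
The function is convex.

1


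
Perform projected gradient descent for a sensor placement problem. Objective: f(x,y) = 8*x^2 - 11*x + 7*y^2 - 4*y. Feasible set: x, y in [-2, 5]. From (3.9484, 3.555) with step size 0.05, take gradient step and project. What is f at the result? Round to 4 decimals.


Step 1: Compute gradient at (3.9484, 3.555).
grad_x = 2*8*3.9484 - 11 = 52.1744
grad_y = 2*7*3.555 - 4 = 45.77
Step 2: Gradient step.
x_raw = 3.9484 - 0.05*52.1744 = 1.3397
y_raw = 3.555 - 0.05*45.77 = 1.2665
Step 3: Project onto [-2, 5].
x_proj = clip(1.3397) = 1.3397
y_proj = clip(1.2665) = 1.2665
Step 4: Evaluate f.
f(1.3397, 1.2665) = 5.7836


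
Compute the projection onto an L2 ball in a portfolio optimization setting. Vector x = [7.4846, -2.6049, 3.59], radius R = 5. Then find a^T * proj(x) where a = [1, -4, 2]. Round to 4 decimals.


Step 1: Compute ||x|| (intermediates to 6 decimals).
||x|| = sqrt(7.4846^2 + (-2.6049)^2 + 3.59^2) = 8.700163
Step 2: Project.
Since ||x|| > R, scale = R/||x|| = 5/8.700163 = 0.574702, proj(x) = scale * x
proj(x) = [4.301415, -1.497041, 2.06318]
Step 3: Dot product.
a^T * proj(x) = 1*4.301415 - 4*(-1.497041) + 2*2.06318 = 14.4159


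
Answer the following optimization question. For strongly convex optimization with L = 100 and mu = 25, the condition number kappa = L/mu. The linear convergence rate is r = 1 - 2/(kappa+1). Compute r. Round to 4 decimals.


Step 1: Compute the condition number.
kappa = L/mu = 100/25 = 4.0
Step 2: Compute the convergence rate.
r = 1 - 2/(kappa + 1) = 1 - 2*mu/(L + mu) = (L - mu)/(L + mu) = 75/125 = 0.6


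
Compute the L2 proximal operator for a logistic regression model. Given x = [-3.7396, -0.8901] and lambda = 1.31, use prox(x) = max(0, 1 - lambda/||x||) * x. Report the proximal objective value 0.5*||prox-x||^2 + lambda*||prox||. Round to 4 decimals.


Step 1: Compute ||x||.
||x|| = 3.8441
Step 2: Compute scaling factor.
scale = max(0, 1 - 1.31/3.8441) = 0.6592
Step 3: prox(x) = [-2.4652, -0.5868]
||prox(x)|| = 2.5341
Step 4: Proximal objective.
0.5*||prox-x||^2 = 0.8581
lambda*||prox|| = 3.3197
Total = 4.1777


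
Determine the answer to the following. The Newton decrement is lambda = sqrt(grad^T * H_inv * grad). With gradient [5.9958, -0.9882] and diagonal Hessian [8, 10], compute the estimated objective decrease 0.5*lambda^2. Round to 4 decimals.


Step 1: H is diagonal, so H^(-1) * g = [0.7495, -0.0988].
Step 2: g^T H^(-1) g = sum_i g_i^2 / H_ii
  = (5.9958)^2/8 + (-0.9882)^2/10
  = 4.4937 + 0.0977 = 4.5914
Step 3: Objective decrease = 0.5 * g^T H^(-1) g = 2.2957


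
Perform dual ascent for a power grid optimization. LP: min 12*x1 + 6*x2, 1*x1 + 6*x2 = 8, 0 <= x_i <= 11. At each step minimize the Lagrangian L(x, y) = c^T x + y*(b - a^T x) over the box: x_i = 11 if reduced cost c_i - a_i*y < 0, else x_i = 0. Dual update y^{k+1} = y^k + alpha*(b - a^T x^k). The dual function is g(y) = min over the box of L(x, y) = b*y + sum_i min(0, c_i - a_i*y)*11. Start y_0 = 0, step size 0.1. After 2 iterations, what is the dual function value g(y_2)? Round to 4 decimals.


Dual ascent for LP: min 12*x1 + 6*x2, 1*x1 + 6*x2 = 8, 0 <= x_i <= 11
Step 1: y^k = 0.0, reduced costs: (12.0, 6.0)
  x^k = (0.0, 0.0), subgradient = b - a^T x = 8.0
  y^{k+1} = 0.0 + 0.1*8.0 = 0.8
Step 2: y^k = 0.8, reduced costs: (11.2, 1.2)
  x^k = (0.0, 0.0), subgradient = b - a^T x = 8.0
  y^{k+1} = 0.8 + 0.1*8.0 = 1.6
Dual objective at y_2 = 1.6: reduced costs (10.4, -3.6), box minimizer x = (0.0, 11.0)
g(y_2) = b*y + (c1 - a1*y)*x1 + (c2 - a2*y)*x2 = 8*1.6 + 10.4*0.0 + (-3.6)*11.0 = 12.8 + 0.0 - 39.6 = -26.8


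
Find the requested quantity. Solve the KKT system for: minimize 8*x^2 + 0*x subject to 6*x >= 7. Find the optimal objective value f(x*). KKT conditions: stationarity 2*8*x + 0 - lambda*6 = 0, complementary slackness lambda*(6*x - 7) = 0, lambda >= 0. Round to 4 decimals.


Step 1: Try lambda = 0 (constraint inactive).
x_unc = 0/(2*8) = 0.0
Check: 6*0.0 = 0.0 < 7 -- violated!
Step 2: Constraint must be active: 6*x = 7
x* = 7/6 = 1.1667 (rounded; the exact value 7/6 is used below)
lambda = (2*8*(7/6) + 0)/6 = 3.1111
Step 3: Compute optimal value.
f(x*) = 8*(7/6)^2 + 0*(7/6) = 10.8889


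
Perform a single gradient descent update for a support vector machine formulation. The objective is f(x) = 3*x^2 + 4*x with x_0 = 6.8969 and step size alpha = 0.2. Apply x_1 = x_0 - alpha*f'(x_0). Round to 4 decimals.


We compute the gradient at x_0 and apply the update.
f'(x) = 6*x + 4
f'(6.8969) = 6*6.8969 + 4 = 45.3814
x_1 = 6.8969 - 0.2*45.3814 = -2.1794


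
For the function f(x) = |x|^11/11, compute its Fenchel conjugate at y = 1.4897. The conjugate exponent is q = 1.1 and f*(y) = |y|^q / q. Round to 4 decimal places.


The conjugate exponent q satisfies 1/p + 1/q = 1.
p = 11, so q = 11/(11 - 1) = 1.1
|y|^q = 1.4897^1.1 = 1.5503
f*(1.4897) = 1.5503 / 1.1 = 1.4093


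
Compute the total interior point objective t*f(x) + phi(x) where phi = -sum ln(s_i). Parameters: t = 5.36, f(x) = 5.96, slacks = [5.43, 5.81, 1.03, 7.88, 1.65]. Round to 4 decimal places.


Step 1: Compute log-barrier.
ln values: [1.6919, 1.7596, 0.0296, 2.0643, 0.5008]
phi = -(1.6919 + 1.7596 + 0.0296 + 2.0643 + 0.5008) = -6.0462
Step 2: Compute augmented objective.
t*f(x) = 5.36*5.96 = 31.9456
Total = 31.9456 - 6.0462 = 25.8994


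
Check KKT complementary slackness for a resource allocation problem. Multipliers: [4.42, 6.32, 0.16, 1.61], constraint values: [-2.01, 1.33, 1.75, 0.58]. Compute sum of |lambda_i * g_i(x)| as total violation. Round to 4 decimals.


KKT complementary slackness check:
lambda_1 * g_1 = 4.42 * -2.01 = -8.8842
lambda_2 * g_2 = 6.32 * 1.33 = 8.4056
lambda_3 * g_3 = 0.16 * 1.75 = 0.28
lambda_4 * g_4 = 1.61 * 0.58 = 0.9338
Total violation = 8.8842 + 8.4056 + 0.28 + 0.9338 = 18.5036


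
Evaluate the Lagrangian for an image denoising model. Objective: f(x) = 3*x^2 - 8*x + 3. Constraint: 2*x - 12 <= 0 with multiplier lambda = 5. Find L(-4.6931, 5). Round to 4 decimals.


Step 1: Evaluate f(x).
f(-4.6931) = 3*(-4.6931)^2 - 8*(-4.6931) + 3 = 106.6204
Step 2: Evaluate g(x).
g(-4.6931) = 2*-4.6931 - 12 = -21.3862
Step 3: Compute Lagrangian.
L = 106.6204 + 5*-21.3862 = -0.3106


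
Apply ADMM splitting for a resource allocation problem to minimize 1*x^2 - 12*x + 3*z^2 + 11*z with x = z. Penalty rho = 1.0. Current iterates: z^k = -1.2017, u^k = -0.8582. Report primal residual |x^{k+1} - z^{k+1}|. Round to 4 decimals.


ADMM iteration with rho = 1.0, z^k = -1.2017, u^k = -0.8582
Step 1: x-update.
Minimize 1*x^2 - 12*x + (1.0/2)*(x + 1.2017 - 0.8582)^2
FOC: (2*1 + 1.0)*x = 12 + 1.0*(-1.2017 + 0.8582)
x^{k+1} = 3.8855
Step 2: z-update.
Minimize 3*z^2 + 11*z + (1.0/2)*(3.8855 - z - 0.8582)^2
FOC: (2*3 + 1.0)*z = -11 + 1.0*(3.8855 - 0.8582)
z^{k+1} = -1.139
Step 3: u-update.
u^{k+1} = -0.8582 + 3.8855 + 1.139 = 4.1663
Step 4: Primal residual = |3.8855 + 1.139| = 5.0245


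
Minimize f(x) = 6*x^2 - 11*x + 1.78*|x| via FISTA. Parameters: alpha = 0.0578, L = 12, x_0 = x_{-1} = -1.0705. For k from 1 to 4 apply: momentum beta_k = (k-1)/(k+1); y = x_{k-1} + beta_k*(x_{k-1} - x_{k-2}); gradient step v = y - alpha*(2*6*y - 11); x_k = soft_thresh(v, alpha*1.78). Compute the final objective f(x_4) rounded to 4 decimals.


FISTA on f(x) = 6*x^2 - 11*x + 1.78*|x|
L = 12, alpha = 0.0578
Iteration 1: beta = 0.0, y = -1.0705 + 0.0*(-1.0705 + 1.0705) = -1.0705
  grad(y) = -23.846, v = y - alpha*grad = 0.3078
  prox(v) = soft_thresh(0.3078, 0.1029) = 0.2049
Iteration 2: beta = 0.3333, y = 0.2049 + 0.3333*(0.2049 + 1.0705) = 0.6301
  grad(y) = -3.4394, v = y - alpha*grad = 0.8288
  prox(v) = soft_thresh(0.8288, 0.1029) = 0.726
Iteration 3: beta = 0.5, y = 0.726 + 0.5*(0.726 - 0.2049) = 0.9865
  grad(y) = 0.8379, v = y - alpha*grad = 0.9381
  prox(v) = soft_thresh(0.9381, 0.1029) = 0.8352
Iteration 4: beta = 0.6, y = 0.8352 + 0.6*(0.8352 - 0.726) = 0.9007
  grad(y) = -0.1916, v = y - alpha*grad = 0.9118
  prox(v) = soft_thresh(0.9118, 0.1029) = 0.8089
f(x_4) = 6*0.8089^2 - 11*0.8089 + 1.78*|0.8089| = -3.5321


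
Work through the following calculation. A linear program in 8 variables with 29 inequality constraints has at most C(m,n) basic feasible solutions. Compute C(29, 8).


Each vertex corresponds to some choice of n active constraints out of m, so the number of vertices is at most C(m, n) = m! / (n!(m-n)!).
m = 29, n = 8
Numerator: 29 * 28 * 27 * 26 * 25 * 24 * 23 * 22
Denominator: 8! = 40320
C(29, 8) = 4292145


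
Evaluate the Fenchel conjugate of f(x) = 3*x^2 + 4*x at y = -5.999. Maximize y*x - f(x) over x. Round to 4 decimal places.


f*(y) = sup_x {y*x - a*x^2 - b*x} = sup_x {(y-b)*x - a*x^2}
FOC: (y - b) - 2a*x = 0 => x* = (y - b)/(2a)
x* = (-5.999 - 4)/(2*3) = -1.6665
f*(-5.999) = (y-b)^2/(4a) = (-5.999 - 4)^2/(4*3)
= 99.98/12 = 8.3317


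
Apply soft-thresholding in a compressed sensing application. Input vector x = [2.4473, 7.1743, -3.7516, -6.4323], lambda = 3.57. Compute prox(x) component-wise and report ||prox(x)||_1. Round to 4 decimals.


Soft-thresholding with lambda = 3.57:
prox(2.4473) = sign(2.4473)*max(|2.4473| - 3.57, 0) = 0.0
prox(7.1743) = sign(7.1743)*max(|7.1743| - 3.57, 0) = 3.6043
prox(-3.7516) = sign(-3.7516)*max(|-3.7516| - 3.57, 0) = -0.1816
prox(-6.4323) = sign(-6.4323)*max(|-6.4323| - 3.57, 0) = -2.8623
prox(x) = [0.0, 3.6043, -0.1816, -2.8623]
||prox(x)||_1 = 0.0 + 3.6043 + 0.1816 + 2.8623 = 6.6482


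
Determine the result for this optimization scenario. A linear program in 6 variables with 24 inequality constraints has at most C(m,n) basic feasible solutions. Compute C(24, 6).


Each vertex corresponds to some choice of n active constraints out of m, so the number of vertices is at most C(m, n) = m! / (n!(m-n)!).
m = 24, n = 6
Numerator: 24 * 23 * 22 * 21 * 20 * 19
Denominator: 6! = 720
C(24, 6) = 134596


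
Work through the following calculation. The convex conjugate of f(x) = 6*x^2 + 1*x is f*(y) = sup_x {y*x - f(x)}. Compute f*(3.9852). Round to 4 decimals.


f*(y) = sup_x {y*x - a*x^2 - b*x} = sup_x {(y-b)*x - a*x^2}
FOC: (y - b) - 2a*x = 0 => x* = (y - b)/(2a)
x* = (3.9852 - 1)/(2*6) = 0.2488
f*(3.9852) = (y-b)^2/(4a) = (3.9852 - 1)^2/(4*6)
= 8.9114/24 = 0.3713


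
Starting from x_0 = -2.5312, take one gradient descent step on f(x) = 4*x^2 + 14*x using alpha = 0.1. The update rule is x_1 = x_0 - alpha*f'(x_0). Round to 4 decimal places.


We compute the gradient at x_0 and apply the update.
f'(x) = 8*x + 14
f'(-2.5312) = 8*-2.5312 + 14 = -6.2496
x_1 = -2.5312 - 0.1*-6.2496 = -1.9062


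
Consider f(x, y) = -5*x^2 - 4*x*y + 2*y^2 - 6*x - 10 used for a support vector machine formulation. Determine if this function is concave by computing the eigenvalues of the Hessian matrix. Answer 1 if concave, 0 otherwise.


The Hessian of f(x,y) = -5*x^2 - 4*x*y + 2*y^2 - 6*x - 10 is:
H = [[-10, -4], [-4, 4]]
Trace = -10 + 4 = -6
Determinant = -10*4 - (-4)^2 = -56
Discriminant = (-6)^2 - 4*-56 = 260.0
Eigenvalues: lambda_1 = -11.0623, lambda_2 = 5.0623
The function is not concave.

0


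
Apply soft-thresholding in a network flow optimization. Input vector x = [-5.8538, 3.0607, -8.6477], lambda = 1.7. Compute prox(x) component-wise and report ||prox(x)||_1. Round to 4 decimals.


Soft-thresholding with lambda = 1.7:
prox(-5.8538) = sign(-5.8538)*max(|-5.8538| - 1.7, 0) = -4.1538
prox(3.0607) = sign(3.0607)*max(|3.0607| - 1.7, 0) = 1.3607
prox(-8.6477) = sign(-8.6477)*max(|-8.6477| - 1.7, 0) = -6.9477
prox(x) = [-4.1538, 1.3607, -6.9477]
||prox(x)||_1 = 4.1538 + 1.3607 + 6.9477 = 12.4622


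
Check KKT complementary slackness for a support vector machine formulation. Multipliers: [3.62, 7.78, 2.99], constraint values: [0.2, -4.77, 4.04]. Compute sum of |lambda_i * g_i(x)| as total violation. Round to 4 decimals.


KKT complementary slackness check:
lambda_1 * g_1 = 3.62 * 0.2 = 0.724
lambda_2 * g_2 = 7.78 * -4.77 = -37.1106
lambda_3 * g_3 = 2.99 * 4.04 = 12.0796
Total violation = 0.724 + 37.1106 + 12.0796 = 49.9142


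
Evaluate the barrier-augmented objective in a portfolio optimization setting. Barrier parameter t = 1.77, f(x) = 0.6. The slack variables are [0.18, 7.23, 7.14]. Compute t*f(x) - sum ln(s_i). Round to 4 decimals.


Step 1: Compute log-barrier.
ln values: [-1.7148, 1.9782, 1.9657]
phi = -(-1.7148 + 1.9782 + 1.9657) = -2.2292
Step 2: Compute augmented objective.
t*f(x) = 1.77*0.6 = 1.062
Total = 1.062 - 2.2292 = -1.1672


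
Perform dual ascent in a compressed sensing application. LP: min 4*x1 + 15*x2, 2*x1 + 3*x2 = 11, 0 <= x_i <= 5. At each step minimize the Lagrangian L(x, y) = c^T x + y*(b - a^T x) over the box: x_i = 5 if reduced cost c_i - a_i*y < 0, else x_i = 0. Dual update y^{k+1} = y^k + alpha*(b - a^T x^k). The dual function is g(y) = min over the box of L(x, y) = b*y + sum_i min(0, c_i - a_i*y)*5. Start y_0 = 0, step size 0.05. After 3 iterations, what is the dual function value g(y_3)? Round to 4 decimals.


Dual ascent for LP: min 4*x1 + 15*x2, 2*x1 + 3*x2 = 11, 0 <= x_i <= 5
Step 1: y^k = 0.0, reduced costs: (4.0, 15.0)
  x^k = (0.0, 0.0), subgradient = b - a^T x = 11.0
  y^{k+1} = 0.0 + 0.05*11.0 = 0.55
Step 2: y^k = 0.55, reduced costs: (2.9, 13.35)
  x^k = (0.0, 0.0), subgradient = b - a^T x = 11.0
  y^{k+1} = 0.55 + 0.05*11.0 = 1.1
Step 3: y^k = 1.1, reduced costs: (1.8, 11.7)
  x^k = (0.0, 0.0), subgradient = b - a^T x = 11.0
  y^{k+1} = 1.1 + 0.05*11.0 = 1.65
Dual objective at y_3 = 1.65: reduced costs (0.7, 10.05), box minimizer x = (0.0, 0.0)
g(y_3) = b*y + (c1 - a1*y)*x1 + (c2 - a2*y)*x2 = 11*1.65 + 0.7*0.0 + 10.05*0.0 = 18.15 + 0.0 + 0.0 = 18.15


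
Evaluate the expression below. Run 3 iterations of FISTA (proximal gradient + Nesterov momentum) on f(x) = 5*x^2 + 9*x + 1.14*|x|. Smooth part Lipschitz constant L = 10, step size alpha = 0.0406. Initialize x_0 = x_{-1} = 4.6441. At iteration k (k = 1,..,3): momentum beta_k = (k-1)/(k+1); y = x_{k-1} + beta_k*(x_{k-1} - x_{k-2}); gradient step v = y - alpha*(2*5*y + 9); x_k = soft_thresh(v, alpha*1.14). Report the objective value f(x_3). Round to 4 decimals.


FISTA on f(x) = 5*x^2 + 9*x + 1.14*|x|
L = 10, alpha = 0.0406
Iteration 1: beta = 0.0, y = 4.6441 + 0.0*(4.6441 - 4.6441) = 4.6441
  grad(y) = 55.441, v = y - alpha*grad = 2.3932
  prox(v) = soft_thresh(2.3932, 0.0463) = 2.3469
Iteration 2: beta = 0.3333, y = 2.3469 + 0.3333*(2.3469 - 4.6441) = 1.5812
  grad(y) = 24.8118, v = y - alpha*grad = 0.5738
  prox(v) = soft_thresh(0.5738, 0.0463) = 0.5275
Iteration 3: beta = 0.5, y = 0.5275 + 0.5*(0.5275 - 2.3469) = -0.3821
  grad(y) = 5.1785, v = y - alpha*grad = -0.5924
  prox(v) = soft_thresh(-0.5924, 0.0463) = -0.5461
f(x_3) = 5*(-0.5461)^2 + 9*(-0.5461) + 1.14*|-0.5461| = -2.8012


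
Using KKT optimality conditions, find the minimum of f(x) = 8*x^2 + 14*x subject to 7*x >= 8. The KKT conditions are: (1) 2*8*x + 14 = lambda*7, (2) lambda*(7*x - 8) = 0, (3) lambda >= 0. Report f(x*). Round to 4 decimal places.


Step 1: Try lambda = 0 (constraint inactive).
x_unc = -14/(2*8) = -0.875
Check: 7*-0.875 = -6.125 < 8 -- violated!
Step 2: Constraint must be active: 7*x = 8
x* = 8/7 = 1.1429 (rounded; the exact value 8/7 is used below)
lambda = (2*8*(8/7) + 14)/7 = 4.6122
Step 3: Compute optimal value.
f(x*) = 8*(8/7)^2 + 14*(8/7) = 26.449


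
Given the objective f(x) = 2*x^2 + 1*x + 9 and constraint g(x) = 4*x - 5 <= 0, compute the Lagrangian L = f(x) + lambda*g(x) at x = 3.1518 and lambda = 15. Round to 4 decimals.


Step 1: Evaluate f(x).
f(3.1518) = 2*3.1518^2 + 1*3.1518 + 9 = 32.0195
Step 2: Evaluate g(x).
g(3.1518) = 4*3.1518 - 5 = 7.6072
Step 3: Compute Lagrangian.
L = 32.0195 + 15*7.6072 = 146.1275


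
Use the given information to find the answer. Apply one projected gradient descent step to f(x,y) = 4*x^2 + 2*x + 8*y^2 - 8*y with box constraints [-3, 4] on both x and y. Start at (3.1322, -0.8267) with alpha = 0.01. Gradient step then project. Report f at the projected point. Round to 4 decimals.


Step 1: Compute gradient at (3.1322, -0.8267).
grad_x = 2*4*3.1322 + 2 = 27.0576
grad_y = 2*8*-0.8267 - 8 = -21.2272
Step 2: Gradient step.
x_raw = 3.1322 - 0.01*27.0576 = 2.8616
y_raw = -0.8267 - 0.01*-21.2272 = -0.6144
Step 3: Project onto [-3, 4].
x_proj = clip(2.8616) = 2.8616
y_proj = clip(-0.6144) = -0.6144
Step 4: Evaluate f.
f(2.8616, -0.6144) = 46.4144


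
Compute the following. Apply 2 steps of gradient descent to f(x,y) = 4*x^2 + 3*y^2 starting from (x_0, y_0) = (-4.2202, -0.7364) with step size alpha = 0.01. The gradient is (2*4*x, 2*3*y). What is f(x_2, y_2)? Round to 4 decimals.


Gradient descent on f(x,y) = 4*x^2 + 3*y^2.
Starting point: (-4.2202, -0.7364), alpha = 0.01
Step 1: grad_x = 2*4*-4.2202 = -33.7616, grad_y = 2*3*-0.7364 = -4.4184
  x_1 = -4.2202 - 0.01*-33.7616 = -3.8826
  y_1 = -0.7364 - 0.01*-4.4184 = -0.6922
Step 2: grad_x = 2*4*-3.8826 = -31.0607, grad_y = 2*3*-0.6922 = -4.1533
  x_2 = -3.8826 - 0.01*-31.0607 = -3.572
  y_2 = -0.6922 - 0.01*-4.1533 = -0.6507
f(-3.572, -0.6507) = 4*(-3.572)^2 + 3*(-0.6507)^2 = 52.3063


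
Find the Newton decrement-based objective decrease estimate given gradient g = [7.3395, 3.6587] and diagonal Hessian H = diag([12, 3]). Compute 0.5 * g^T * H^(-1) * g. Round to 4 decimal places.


Step 1: H is diagonal, so H^(-1) * g = [0.6116, 1.2196].
Step 2: g^T H^(-1) g = sum_i g_i^2 / H_ii
  = (7.3395)^2/12 + (3.6587)^2/3
  = 4.489 + 4.462 = 8.9511
Step 3: Objective decrease = 0.5 * g^T H^(-1) g = 4.4755


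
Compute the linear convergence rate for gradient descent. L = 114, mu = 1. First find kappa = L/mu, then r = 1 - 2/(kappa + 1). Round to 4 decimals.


Step 1: Compute the condition number.
kappa = L/mu = 114/1 = 114.0
Step 2: Compute the convergence rate.
r = 1 - 2/(kappa + 1) = 1 - 2*mu/(L + mu) = (L - mu)/(L + mu) = 113/115 = 0.9826


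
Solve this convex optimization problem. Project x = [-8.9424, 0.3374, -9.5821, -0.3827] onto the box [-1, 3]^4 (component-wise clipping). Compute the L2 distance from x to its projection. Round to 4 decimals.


Project each component onto [-1, 3].
clip(-8.9424) = -1.0, clip(0.3374) = 0.3374, clip(-9.5821) = -1.0, clip(-0.3827) = -0.3827
Projection = [-1.0, 0.3374, -1.0, -0.3827]
Squared diffs: [63.0817, 0.0, 73.6524, 0.0]
Distance = sqrt(136.7341) = 11.6933


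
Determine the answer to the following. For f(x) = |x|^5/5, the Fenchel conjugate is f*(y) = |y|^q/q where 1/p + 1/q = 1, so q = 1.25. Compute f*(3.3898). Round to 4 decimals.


The conjugate exponent q satisfies 1/p + 1/q = 1.
p = 5, so q = 5/(5 - 1) = 1.25
|y|^q = 3.3898^1.25 = 4.5996
f*(3.3898) = 4.5996 / 1.25 = 3.6797


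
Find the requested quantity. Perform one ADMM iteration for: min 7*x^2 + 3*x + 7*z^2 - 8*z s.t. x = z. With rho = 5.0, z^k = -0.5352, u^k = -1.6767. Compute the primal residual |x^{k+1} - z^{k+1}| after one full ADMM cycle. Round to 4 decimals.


ADMM iteration with rho = 5.0, z^k = -0.5352, u^k = -1.6767
Step 1: x-update.
Minimize 7*x^2 + 3*x + (5.0/2)*(x + 0.5352 - 1.6767)^2
FOC: (2*7 + 5.0)*x = -3 + 5.0*(-0.5352 + 1.6767)
x^{k+1} = 0.1425
Step 2: z-update.
Minimize 7*z^2 - 8*z + (5.0/2)*(0.1425 - z - 1.6767)^2
FOC: (2*7 + 5.0)*z = 8 + 5.0*(0.1425 - 1.6767)
z^{k+1} = 0.0173
Step 3: u-update.
u^{k+1} = -1.6767 + 0.1425 - 0.0173 = -1.5515
Step 4: Primal residual = |0.1425 - 0.0173| = 0.1252


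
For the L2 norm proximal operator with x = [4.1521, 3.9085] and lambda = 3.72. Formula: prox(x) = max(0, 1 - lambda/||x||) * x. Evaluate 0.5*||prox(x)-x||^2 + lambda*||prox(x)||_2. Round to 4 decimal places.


Step 1: Compute ||x||.
||x|| = 5.7023
Step 2: Compute scaling factor.
scale = max(0, 1 - 3.72/5.7023) = 0.3476
Step 3: prox(x) = [1.4434, 1.3587]
||prox(x)|| = 1.9823
Step 4: Proximal objective.
0.5*||prox-x||^2 = 6.9192
lambda*||prox|| = 7.3742
Total = 14.2934


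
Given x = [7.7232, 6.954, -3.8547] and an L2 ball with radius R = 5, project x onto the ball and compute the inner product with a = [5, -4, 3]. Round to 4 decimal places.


Step 1: Compute ||x|| (intermediates to 6 decimals).
||x|| = sqrt(7.7232^2 + 6.954^2 + (-3.8547)^2) = 11.084433
Step 2: Project.
Since ||x|| > R, scale = R/||x|| = 5/11.084433 = 0.451083, proj(x) = scale * x
proj(x) = [3.483804, 3.136831, -1.73879]
Step 3: Dot product.
a^T * proj(x) = 5*3.483804 - 4*3.136831 + 3*(-1.73879) = -0.3447


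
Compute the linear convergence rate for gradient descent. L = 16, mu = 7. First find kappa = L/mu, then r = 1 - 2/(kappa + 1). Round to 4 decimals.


Step 1: Compute the condition number.
kappa = L/mu = 16/7 = 2.2857
Step 2: Compute the convergence rate.
r = 1 - 2/(kappa + 1) = 1 - 2*mu/(L + mu) = (L - mu)/(L + mu) = 9/23 = 0.3913


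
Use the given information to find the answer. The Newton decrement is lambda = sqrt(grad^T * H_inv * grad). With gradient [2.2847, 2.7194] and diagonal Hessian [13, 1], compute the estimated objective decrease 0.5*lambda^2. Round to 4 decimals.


Step 1: H is diagonal, so H^(-1) * g = [0.1757, 2.7194].
Step 2: g^T H^(-1) g = sum_i g_i^2 / H_ii
  = (2.2847)^2/13 + (2.7194)^2/1
  = 0.4015 + 7.3951 = 7.7967
Step 3: Objective decrease = 0.5 * g^T H^(-1) g = 3.8983


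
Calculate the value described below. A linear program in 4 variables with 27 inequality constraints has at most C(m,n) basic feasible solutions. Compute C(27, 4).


Each vertex corresponds to some choice of n active constraints out of m, so the number of vertices is at most C(m, n) = m! / (n!(m-n)!).
m = 27, n = 4
Numerator: 27 * 26 * 25 * 24
Denominator: 4! = 24
C(27, 4) = 17550


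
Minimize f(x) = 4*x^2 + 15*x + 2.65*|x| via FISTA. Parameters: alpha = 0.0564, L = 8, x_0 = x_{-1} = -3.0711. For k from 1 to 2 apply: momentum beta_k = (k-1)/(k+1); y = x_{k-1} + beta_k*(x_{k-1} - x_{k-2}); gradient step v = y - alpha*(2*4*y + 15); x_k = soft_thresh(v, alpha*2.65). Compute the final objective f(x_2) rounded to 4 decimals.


FISTA on f(x) = 4*x^2 + 15*x + 2.65*|x|
L = 8, alpha = 0.0564
Iteration 1: beta = 0.0, y = -3.0711 + 0.0*(-3.0711 + 3.0711) = -3.0711
  grad(y) = -9.5688, v = y - alpha*grad = -2.5314
  prox(v) = soft_thresh(-2.5314, 0.1495) = -2.382
Iteration 2: beta = 0.3333, y = -2.382 + 0.3333*(-2.382 + 3.0711) = -2.1522
  grad(y) = -2.218, v = y - alpha*grad = -2.0272
  prox(v) = soft_thresh(-2.0272, 0.1495) = -1.8777
f(x_2) = 4*(-1.8777)^2 + 15*(-1.8777) + 2.65*|-1.8777| = -9.0866


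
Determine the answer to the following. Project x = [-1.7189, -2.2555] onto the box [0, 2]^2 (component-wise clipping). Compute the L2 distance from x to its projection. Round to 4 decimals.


Project each component onto [0, 2].
clip(-1.7189) = 0.0, clip(-2.2555) = 0.0
Projection = [0.0, 0.0]
Squared diffs: [2.9546, 5.0873]
Distance = sqrt(8.0419) = 2.8358


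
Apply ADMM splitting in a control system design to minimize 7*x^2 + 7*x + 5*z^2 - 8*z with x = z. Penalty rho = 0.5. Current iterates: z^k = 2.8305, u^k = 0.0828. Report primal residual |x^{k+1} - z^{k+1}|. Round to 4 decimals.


ADMM iteration with rho = 0.5, z^k = 2.8305, u^k = 0.0828
Step 1: x-update.
Minimize 7*x^2 + 7*x + (0.5/2)*(x - 2.8305 + 0.0828)^2
FOC: (2*7 + 0.5)*x = -7 + 0.5*(2.8305 - 0.0828)
x^{k+1} = -0.388
Step 2: z-update.
Minimize 5*z^2 - 8*z + (0.5/2)*(-0.388 - z + 0.0828)^2
FOC: (2*5 + 0.5)*z = 8 + 0.5*(-0.388 + 0.0828)
z^{k+1} = 0.7474
Step 3: u-update.
u^{k+1} = 0.0828 - 0.388 - 0.7474 = -1.0526
Step 4: Primal residual = |-0.388 - 0.7474| = 1.1354


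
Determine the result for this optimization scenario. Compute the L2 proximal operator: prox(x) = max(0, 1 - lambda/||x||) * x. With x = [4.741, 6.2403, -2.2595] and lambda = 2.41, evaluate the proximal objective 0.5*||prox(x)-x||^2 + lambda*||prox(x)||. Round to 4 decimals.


Step 1: Compute ||x||.
||x|| = 8.1562
Step 2: Compute scaling factor.
scale = max(0, 1 - 2.41/8.1562) = 0.7045
Step 3: prox(x) = [3.3401, 4.3964, -1.5919]
||prox(x)|| = 5.7462
Step 4: Proximal objective.
0.5*||prox-x||^2 = 2.9041
lambda*||prox|| = 13.8483
Total = 16.7524


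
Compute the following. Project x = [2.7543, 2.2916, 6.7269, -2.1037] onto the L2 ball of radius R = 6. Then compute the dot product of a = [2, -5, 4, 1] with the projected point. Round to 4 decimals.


Step 1: Compute ||x|| (intermediates to 6 decimals).
||x|| = sqrt(2.7543^2 + 2.2916^2 + 6.7269^2 + (-2.1037)^2) = 7.906601
Step 2: Project.
Since ||x|| > R, scale = R/||x|| = 6/7.906601 = 0.75886, proj(x) = scale * x
proj(x) = [2.090128, 1.739004, 5.104775, -1.596414]
Step 3: Dot product.
a^T * proj(x) = 2*2.090128 - 5*1.739004 + 4*5.104775 + 1*(-1.596414) = 14.3079
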